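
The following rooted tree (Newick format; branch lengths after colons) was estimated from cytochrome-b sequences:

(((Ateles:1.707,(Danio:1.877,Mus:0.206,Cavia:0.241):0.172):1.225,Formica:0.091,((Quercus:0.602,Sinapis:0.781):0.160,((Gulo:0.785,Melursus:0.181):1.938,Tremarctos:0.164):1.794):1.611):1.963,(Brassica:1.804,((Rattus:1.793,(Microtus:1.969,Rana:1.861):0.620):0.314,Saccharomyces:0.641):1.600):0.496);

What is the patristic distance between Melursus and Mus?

7.127

The path runs Melursus → … → MRCA → … → Mus; the MRCA is the node subtending ((Ateles,(Danio,Mus,Cavia)),Formica,((Quercus,Sinapis),((Gulo,Melursus),Tremarctos))).
Branch lengths along that path: 0.181 + 1.938 + 1.794 + 1.611 + 1.225 + 0.172 + 0.206 = 7.127.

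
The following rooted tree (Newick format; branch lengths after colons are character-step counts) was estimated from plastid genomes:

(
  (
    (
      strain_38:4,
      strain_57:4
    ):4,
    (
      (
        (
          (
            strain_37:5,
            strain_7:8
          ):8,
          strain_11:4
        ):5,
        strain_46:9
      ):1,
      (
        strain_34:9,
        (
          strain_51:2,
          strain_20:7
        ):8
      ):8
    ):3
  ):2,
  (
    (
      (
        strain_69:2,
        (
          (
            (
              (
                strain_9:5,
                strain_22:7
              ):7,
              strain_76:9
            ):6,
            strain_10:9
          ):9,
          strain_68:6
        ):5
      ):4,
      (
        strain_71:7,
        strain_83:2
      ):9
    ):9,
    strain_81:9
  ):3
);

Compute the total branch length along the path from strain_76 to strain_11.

60

The path runs strain_76 → … → MRCA → … → strain_11; the MRCA is the root of the tree.
Branch lengths along that path: 9 + 6 + 9 + 5 + 4 + 9 + 3 + 2 + 3 + 1 + 5 + 4 = 60.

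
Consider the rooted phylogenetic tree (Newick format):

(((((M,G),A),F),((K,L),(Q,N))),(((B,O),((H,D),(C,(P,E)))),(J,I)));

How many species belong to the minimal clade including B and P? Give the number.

7

The MRCA of B and P is the node subtending ((B,O),((H,D),(C,(P,E)))).
That clade contains 7 terminal taxa: B, C, D, E, H, O, P.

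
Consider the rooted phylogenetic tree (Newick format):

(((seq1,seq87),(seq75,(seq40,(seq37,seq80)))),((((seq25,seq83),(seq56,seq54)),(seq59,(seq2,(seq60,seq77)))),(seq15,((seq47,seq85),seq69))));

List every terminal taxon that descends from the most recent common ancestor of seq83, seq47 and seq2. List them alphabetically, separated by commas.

Tracing seq83: it sits inside (seq25,seq83).
Tracing seq47: it sits inside (seq47,seq85).
Tracing seq2: it sits inside (seq2,(seq60,seq77)).
The smallest clade enclosing all 3 is ((((seq25,seq83),(seq56,seq54)),(seq59,(seq2,(seq60,seq77)))),(seq15,((seq47,seq85),seq69))); the answer is its 12 terminal taxa in alphabetical order.

seq15, seq2, seq25, seq47, seq54, seq56, seq59, seq60, seq69, seq77, seq83, seq85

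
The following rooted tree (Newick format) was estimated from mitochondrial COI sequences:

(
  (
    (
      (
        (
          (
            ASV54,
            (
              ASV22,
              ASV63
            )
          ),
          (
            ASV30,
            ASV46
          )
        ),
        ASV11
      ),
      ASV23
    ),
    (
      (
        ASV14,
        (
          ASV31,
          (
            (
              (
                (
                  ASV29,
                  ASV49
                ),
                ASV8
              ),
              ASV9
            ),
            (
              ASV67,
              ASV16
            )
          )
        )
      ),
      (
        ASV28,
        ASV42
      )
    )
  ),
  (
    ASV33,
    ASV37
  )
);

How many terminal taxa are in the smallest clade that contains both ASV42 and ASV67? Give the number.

10

The MRCA of ASV42 and ASV67 is the node subtending ((ASV14,(ASV31,((((ASV29,ASV49),ASV8),ASV9),(ASV67,ASV16)))),(ASV28,ASV42)).
That clade contains 10 terminal taxa: ASV14, ASV16, ASV28, ASV29, ASV31, ASV42, ASV49, ASV67, ASV8, ASV9.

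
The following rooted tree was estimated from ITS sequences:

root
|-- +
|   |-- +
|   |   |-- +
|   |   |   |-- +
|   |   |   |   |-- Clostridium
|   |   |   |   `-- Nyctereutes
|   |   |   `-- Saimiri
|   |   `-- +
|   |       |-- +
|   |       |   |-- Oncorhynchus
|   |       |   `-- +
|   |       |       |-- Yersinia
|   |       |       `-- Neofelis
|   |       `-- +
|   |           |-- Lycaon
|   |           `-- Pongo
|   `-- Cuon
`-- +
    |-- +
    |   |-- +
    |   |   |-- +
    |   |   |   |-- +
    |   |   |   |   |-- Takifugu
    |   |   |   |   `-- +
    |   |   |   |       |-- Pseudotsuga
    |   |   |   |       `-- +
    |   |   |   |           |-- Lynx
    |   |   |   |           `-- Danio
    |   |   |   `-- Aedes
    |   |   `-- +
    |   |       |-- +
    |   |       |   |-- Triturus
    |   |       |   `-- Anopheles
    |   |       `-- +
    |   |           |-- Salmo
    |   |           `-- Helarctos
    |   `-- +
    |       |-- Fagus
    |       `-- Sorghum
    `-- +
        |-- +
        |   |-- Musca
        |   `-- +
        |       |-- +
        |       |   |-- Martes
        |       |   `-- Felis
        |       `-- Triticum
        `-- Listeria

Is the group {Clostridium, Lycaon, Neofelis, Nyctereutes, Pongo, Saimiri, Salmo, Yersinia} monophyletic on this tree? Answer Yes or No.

No

The MRCA of the listed taxa is the root, so the smallest clade containing them is the whole tree.
That clade also contains Aedes, Anopheles, Cuon, Danio, Fagus, Felis, Helarctos, Listeria, Lynx, Martes, Musca, Oncorhynchus, Pseudotsuga, Sorghum, Takifugu, Triticum, Triturus, which are not in the proposed group, so the group is not monophyletic.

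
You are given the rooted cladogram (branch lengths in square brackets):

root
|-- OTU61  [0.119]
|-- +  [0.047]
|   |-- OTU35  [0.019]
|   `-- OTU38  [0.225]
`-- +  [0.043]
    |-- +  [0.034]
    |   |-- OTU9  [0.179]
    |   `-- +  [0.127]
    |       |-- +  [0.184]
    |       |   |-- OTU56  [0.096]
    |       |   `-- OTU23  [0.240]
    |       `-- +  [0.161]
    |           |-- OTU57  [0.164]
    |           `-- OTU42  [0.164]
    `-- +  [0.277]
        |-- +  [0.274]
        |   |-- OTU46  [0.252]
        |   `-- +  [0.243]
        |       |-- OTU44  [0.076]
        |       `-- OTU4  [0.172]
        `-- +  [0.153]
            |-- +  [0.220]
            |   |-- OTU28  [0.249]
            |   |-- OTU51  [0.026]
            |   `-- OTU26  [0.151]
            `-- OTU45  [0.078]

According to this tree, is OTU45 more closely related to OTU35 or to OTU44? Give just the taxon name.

OTU44

The MRCA of OTU45 and OTU44 subtends ((OTU46,(OTU44,OTU4)),((OTU28,OTU51,OTU26),OTU45)) (7 taxa).
The MRCA of OTU45 and OTU35 is the root, subtending the entire tree (15 taxa).
The first is nested inside the second, so OTU45 shares a more recent common ancestor with OTU44.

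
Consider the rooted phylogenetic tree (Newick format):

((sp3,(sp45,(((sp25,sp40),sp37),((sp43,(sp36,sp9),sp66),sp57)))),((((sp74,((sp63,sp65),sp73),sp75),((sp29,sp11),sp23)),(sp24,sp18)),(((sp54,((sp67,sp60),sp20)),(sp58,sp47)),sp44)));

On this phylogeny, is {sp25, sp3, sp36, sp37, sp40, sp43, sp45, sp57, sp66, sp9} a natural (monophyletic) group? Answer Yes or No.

The most recent common ancestor of these taxa subtends (sp3,(sp45,(((sp25,sp40),sp37),((sp43,(sp36,sp9),sp66),sp57)))).
That clade has exactly 10 tips — every listed taxon and nothing else — so the group is monophyletic.

Yes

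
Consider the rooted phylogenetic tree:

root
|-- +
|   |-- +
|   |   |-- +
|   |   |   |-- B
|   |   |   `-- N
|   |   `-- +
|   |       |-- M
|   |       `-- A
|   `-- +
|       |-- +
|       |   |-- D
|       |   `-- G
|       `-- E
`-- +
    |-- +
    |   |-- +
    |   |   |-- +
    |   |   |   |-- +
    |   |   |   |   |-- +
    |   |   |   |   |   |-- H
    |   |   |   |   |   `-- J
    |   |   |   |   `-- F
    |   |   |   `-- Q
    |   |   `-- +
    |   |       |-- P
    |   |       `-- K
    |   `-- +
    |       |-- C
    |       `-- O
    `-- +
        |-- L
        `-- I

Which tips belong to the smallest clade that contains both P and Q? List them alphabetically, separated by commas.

Tracing P: it sits inside (P,K).
Tracing Q: it sits inside (((H,J),F),Q).
The smallest clade enclosing both is ((((H,J),F),Q),(P,K)); the answer is its 6 terminal taxa in alphabetical order.

F, H, J, K, P, Q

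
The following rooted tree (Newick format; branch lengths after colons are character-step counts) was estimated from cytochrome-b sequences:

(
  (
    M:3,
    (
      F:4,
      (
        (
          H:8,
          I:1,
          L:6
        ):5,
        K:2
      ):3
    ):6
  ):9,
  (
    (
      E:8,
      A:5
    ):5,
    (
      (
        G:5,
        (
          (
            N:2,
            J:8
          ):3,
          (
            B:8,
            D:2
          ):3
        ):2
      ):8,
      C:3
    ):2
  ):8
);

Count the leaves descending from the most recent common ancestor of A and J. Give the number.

8

The MRCA of A and J is the node subtending ((E,A),((G,((N,J),(B,D))),C)).
That clade contains 8 terminal taxa: A, B, C, D, E, G, J, N.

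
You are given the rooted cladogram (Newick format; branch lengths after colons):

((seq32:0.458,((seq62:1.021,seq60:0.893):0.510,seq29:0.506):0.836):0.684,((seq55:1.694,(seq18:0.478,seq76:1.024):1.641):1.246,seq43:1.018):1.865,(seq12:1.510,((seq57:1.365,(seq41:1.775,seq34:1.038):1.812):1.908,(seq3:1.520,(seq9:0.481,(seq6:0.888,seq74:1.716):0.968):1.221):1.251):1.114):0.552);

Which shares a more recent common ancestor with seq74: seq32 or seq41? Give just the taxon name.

seq41

The MRCA of seq74 and seq41 subtends ((seq57,(seq41,seq34)),(seq3,(seq9,(seq6,seq74)))) (7 taxa).
The MRCA of seq74 and seq32 is the root, subtending the entire tree (16 taxa).
The first is nested inside the second, so seq74 shares a more recent common ancestor with seq41.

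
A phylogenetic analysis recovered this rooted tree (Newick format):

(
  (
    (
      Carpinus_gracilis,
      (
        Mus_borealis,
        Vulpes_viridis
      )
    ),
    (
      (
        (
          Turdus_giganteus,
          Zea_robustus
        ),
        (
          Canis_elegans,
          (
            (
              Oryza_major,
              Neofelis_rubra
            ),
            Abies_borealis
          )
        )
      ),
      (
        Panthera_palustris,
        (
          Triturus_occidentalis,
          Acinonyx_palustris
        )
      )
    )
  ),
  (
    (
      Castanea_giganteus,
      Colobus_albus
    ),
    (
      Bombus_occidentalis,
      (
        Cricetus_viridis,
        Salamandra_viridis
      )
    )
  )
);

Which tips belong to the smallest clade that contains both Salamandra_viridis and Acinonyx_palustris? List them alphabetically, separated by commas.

Tracing Salamandra_viridis: it sits inside (Cricetus_viridis,Salamandra_viridis).
Tracing Acinonyx_palustris: it sits inside (Triturus_occidentalis,Acinonyx_palustris).
The smallest clade enclosing both is the whole tree (their MRCA is the root), so the answer is all 17 tips in alphabetical order.

Abies_borealis, Acinonyx_palustris, Bombus_occidentalis, Canis_elegans, Carpinus_gracilis, Castanea_giganteus, Colobus_albus, Cricetus_viridis, Mus_borealis, Neofelis_rubra, Oryza_major, Panthera_palustris, Salamandra_viridis, Triturus_occidentalis, Turdus_giganteus, Vulpes_viridis, Zea_robustus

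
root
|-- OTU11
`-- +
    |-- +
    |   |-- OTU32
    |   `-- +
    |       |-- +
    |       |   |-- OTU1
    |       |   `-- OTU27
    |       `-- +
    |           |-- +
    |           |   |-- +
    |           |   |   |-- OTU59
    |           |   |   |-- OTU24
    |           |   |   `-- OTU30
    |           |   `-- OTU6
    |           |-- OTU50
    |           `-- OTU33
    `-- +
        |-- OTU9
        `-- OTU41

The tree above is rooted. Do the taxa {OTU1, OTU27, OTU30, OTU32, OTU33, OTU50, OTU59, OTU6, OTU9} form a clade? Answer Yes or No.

The MRCA of the listed taxa subtends ((OTU32,((OTU1,OTU27),(((OTU59,OTU24,OTU30),OTU6),OTU50,OTU33))),(OTU9,OTU41)).
That clade also contains OTU24, OTU41, which are not in the proposed group, so the group is not monophyletic.

No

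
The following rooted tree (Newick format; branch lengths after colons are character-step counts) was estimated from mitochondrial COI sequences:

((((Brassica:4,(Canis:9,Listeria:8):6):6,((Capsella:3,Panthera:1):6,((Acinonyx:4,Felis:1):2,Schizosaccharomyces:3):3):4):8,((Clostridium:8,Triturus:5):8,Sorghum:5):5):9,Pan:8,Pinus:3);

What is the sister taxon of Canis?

Listeria

Canis attaches to the tree at the node subtending (Canis,Listeria).
The other lineage descending from that same node — the sister group — is the single tip Listeria.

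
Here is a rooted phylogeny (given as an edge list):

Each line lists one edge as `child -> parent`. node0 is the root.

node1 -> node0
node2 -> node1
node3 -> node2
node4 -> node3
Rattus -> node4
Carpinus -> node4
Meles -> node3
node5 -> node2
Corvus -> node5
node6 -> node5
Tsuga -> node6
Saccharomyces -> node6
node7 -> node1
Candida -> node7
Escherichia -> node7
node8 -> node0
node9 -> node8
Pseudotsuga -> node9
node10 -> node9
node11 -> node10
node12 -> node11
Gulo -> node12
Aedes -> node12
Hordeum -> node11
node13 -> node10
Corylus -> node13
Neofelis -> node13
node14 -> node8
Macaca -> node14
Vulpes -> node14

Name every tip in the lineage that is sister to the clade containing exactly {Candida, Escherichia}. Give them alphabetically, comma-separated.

Carpinus, Corvus, Meles, Rattus, Saccharomyces, Tsuga

The clade containing exactly {Candida, Escherichia} attaches to the tree at the node subtending ((((Rattus,Carpinus),Meles),(Corvus,(Tsuga,Saccharomyces))),(Candida,Escherichia)).
The other lineage descending from that same node — the sister group — is (((Rattus,Carpinus),Meles),(Corvus,(Tsuga,Saccharomyces))); its 6 tips in alphabetical order are the answer.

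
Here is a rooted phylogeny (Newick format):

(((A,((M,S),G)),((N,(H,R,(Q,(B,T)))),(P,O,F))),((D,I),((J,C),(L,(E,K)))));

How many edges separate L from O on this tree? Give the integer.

The MRCA of L and O is the root of the tree.
From L up to that node: 4 branches. From O up to the same node: 4 branches. Total: 4 + 4 = 8.

8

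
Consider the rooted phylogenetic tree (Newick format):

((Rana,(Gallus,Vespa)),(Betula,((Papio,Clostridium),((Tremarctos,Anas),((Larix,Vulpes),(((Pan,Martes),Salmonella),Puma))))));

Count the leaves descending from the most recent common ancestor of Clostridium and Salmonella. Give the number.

The MRCA of Clostridium and Salmonella is the node subtending ((Papio,Clostridium),((Tremarctos,Anas),((Larix,Vulpes),(((Pan,Martes),Salmonella),Puma)))).
That clade contains 10 terminal taxa: Anas, Clostridium, Larix, Martes, Pan, Papio, Puma, Salmonella, Tremarctos, Vulpes.

10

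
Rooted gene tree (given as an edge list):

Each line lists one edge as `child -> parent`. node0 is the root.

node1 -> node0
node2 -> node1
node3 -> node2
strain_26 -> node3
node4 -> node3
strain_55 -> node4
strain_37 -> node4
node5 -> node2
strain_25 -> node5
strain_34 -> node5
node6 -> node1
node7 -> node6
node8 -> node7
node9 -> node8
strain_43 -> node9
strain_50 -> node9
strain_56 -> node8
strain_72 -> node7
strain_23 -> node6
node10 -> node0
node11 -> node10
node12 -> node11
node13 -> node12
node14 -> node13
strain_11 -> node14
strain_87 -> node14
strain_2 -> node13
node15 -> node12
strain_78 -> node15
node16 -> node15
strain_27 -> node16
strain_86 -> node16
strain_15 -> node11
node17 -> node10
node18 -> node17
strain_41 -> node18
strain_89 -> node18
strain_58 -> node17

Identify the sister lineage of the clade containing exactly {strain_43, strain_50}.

The clade containing exactly {strain_43, strain_50} attaches to the tree at the node subtending ((strain_43,strain_50),strain_56).
The other lineage descending from that same node — the sister group — is the single tip strain_56.

strain_56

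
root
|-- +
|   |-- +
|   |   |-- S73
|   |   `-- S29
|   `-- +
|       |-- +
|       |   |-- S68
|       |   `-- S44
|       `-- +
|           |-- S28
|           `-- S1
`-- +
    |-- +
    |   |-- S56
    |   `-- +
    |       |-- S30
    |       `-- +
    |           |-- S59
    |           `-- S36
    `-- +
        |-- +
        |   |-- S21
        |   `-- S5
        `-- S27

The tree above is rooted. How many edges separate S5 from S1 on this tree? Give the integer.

The MRCA of S5 and S1 is the root of the tree.
From S5 up to that node: 4 branches. From S1 up to the same node: 4 branches. Total: 4 + 4 = 8.

8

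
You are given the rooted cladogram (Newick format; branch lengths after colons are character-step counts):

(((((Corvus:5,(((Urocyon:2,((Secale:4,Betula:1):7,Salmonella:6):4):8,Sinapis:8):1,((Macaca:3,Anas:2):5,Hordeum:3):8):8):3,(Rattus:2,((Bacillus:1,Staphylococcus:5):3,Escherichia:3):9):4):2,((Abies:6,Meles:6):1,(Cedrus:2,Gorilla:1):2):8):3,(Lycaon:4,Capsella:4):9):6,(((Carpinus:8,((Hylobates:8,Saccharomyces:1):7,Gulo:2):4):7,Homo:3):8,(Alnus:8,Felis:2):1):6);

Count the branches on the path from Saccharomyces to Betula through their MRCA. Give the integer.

16

The MRCA of Saccharomyces and Betula is the root of the tree.
From Saccharomyces up to that node: 6 branches. From Betula up to the same node: 10 branches. Total: 6 + 10 = 16.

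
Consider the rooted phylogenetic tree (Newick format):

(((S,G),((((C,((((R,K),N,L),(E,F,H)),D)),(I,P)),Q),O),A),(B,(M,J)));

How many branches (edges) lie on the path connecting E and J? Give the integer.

The MRCA of E and J is the root of the tree.
From E up to that node: 9 branches. From J up to the same node: 3 branches. Total: 9 + 3 = 12.

12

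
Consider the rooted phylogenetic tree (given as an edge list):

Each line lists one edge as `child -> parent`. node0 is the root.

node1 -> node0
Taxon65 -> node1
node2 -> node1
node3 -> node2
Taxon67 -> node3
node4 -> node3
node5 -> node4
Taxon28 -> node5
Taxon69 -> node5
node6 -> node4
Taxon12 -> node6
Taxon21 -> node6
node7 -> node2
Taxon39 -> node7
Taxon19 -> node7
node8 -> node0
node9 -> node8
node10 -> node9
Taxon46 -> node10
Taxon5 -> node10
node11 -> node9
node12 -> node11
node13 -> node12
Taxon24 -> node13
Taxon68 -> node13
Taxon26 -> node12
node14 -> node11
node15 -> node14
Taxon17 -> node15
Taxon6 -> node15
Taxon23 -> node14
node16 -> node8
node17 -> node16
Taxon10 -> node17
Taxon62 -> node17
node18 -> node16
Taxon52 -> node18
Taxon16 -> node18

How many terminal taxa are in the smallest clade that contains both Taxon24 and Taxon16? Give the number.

The MRCA of Taxon24 and Taxon16 is the node subtending (((Taxon46,Taxon5),(((Taxon24,Taxon68),Taxon26),((Taxon17,Taxon6),Taxon23))),((Taxon10,Taxon62),(Taxon52,Taxon16))).
That clade contains 12 terminal taxa: Taxon10, Taxon16, Taxon17, Taxon23, Taxon24, Taxon26, Taxon46, Taxon5, Taxon52, Taxon6, Taxon62, Taxon68.

12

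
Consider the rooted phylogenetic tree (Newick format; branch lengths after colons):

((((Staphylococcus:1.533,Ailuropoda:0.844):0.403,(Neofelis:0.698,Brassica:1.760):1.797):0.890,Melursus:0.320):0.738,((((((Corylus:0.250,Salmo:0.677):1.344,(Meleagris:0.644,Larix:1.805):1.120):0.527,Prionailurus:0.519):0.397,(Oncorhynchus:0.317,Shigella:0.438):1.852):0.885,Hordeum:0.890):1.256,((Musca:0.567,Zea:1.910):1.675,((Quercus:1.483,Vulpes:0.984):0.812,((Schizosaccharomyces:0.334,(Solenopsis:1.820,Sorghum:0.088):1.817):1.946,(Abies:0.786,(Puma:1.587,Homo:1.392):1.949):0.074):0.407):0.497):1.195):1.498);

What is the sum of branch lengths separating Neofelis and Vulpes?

9.109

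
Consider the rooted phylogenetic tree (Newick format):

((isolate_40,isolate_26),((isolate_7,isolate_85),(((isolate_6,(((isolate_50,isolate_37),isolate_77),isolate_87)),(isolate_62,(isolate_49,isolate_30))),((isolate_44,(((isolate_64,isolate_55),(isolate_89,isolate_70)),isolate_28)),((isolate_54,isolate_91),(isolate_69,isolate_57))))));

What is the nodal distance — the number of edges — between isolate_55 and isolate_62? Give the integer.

9

The MRCA of isolate_55 and isolate_62 is the node subtending (((isolate_6,(((isolate_50,isolate_37),isolate_77),isolate_87)),(isolate_62,(isolate_49,isolate_30))),((isolate_44,(((isolate_64,isolate_55),(isolate_89,isolate_70)),isolate_28)),((isolate_54,isolate_91),(isolate_69,isolate_57)))).
From isolate_55 up to that node: 6 branches. From isolate_62 up to the same node: 3 branches. Total: 6 + 3 = 9.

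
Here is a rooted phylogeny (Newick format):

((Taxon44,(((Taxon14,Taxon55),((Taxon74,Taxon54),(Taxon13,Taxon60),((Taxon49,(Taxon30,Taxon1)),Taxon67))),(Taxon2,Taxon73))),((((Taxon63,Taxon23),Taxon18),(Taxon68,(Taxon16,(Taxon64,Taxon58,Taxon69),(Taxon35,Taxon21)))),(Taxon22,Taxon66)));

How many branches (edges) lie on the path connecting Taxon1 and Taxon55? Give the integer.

7

The MRCA of Taxon1 and Taxon55 is the node subtending ((Taxon14,Taxon55),((Taxon74,Taxon54),(Taxon13,Taxon60),((Taxon49,(Taxon30,Taxon1)),Taxon67))).
From Taxon1 up to that node: 5 branches. From Taxon55 up to the same node: 2 branches. Total: 5 + 2 = 7.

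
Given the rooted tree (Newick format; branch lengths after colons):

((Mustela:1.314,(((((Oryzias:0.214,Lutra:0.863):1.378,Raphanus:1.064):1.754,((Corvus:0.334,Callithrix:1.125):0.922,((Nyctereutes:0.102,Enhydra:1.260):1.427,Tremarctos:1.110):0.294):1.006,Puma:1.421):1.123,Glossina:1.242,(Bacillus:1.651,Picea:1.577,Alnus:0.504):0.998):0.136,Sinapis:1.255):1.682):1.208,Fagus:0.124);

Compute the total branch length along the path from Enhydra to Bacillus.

The path runs Enhydra → … → MRCA → … → Bacillus; the MRCA is the node subtending ((((Oryzias,Lutra),Raphanus),((Corvus,Callithrix),((Nyctereutes,Enhydra),Tremarctos)),Puma),Glossina,(Bacillus,Picea,Alnus)).
Branch lengths along that path: 1.260 + 1.427 + 0.294 + 1.006 + 1.123 + 0.998 + 1.651 = 7.759.

7.759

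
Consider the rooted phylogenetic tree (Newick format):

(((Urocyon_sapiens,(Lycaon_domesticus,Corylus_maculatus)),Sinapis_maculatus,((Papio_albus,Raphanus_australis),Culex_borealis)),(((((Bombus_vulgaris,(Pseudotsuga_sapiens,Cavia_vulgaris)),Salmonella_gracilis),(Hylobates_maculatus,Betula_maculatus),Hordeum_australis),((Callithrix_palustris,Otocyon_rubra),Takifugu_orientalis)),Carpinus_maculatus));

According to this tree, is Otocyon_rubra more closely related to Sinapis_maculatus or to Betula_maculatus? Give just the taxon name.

Betula_maculatus

The MRCA of Otocyon_rubra and Betula_maculatus subtends ((((Bombus_vulgaris,(Pseudotsuga_sapiens,Cavia_vulgaris)),Salmonella_gracilis),(Hylobates_maculatus,Betula_maculatus),Hordeum_australis),((Callithrix_palustris,Otocyon_rubra),Takifugu_orientalis)) (10 taxa).
The MRCA of Otocyon_rubra and Sinapis_maculatus is the root, subtending the entire tree (18 taxa).
The first is nested inside the second, so Otocyon_rubra shares a more recent common ancestor with Betula_maculatus.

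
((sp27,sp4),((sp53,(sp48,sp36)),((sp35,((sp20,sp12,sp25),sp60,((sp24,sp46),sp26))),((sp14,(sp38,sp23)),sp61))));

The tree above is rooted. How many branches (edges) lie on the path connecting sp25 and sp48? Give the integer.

8

The MRCA of sp25 and sp48 is the node subtending ((sp53,(sp48,sp36)),((sp35,((sp20,sp12,sp25),sp60,((sp24,sp46),sp26))),((sp14,(sp38,sp23)),sp61))).
From sp25 up to that node: 5 branches. From sp48 up to the same node: 3 branches. Total: 5 + 3 = 8.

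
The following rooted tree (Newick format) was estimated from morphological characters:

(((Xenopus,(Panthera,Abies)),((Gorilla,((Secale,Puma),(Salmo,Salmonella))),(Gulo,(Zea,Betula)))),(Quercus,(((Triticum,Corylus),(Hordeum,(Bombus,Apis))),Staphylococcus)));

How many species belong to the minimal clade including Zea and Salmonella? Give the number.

The MRCA of Zea and Salmonella is the node subtending ((Gorilla,((Secale,Puma),(Salmo,Salmonella))),(Gulo,(Zea,Betula))).
That clade contains 8 terminal taxa: Betula, Gorilla, Gulo, Puma, Salmo, Salmonella, Secale, Zea.

8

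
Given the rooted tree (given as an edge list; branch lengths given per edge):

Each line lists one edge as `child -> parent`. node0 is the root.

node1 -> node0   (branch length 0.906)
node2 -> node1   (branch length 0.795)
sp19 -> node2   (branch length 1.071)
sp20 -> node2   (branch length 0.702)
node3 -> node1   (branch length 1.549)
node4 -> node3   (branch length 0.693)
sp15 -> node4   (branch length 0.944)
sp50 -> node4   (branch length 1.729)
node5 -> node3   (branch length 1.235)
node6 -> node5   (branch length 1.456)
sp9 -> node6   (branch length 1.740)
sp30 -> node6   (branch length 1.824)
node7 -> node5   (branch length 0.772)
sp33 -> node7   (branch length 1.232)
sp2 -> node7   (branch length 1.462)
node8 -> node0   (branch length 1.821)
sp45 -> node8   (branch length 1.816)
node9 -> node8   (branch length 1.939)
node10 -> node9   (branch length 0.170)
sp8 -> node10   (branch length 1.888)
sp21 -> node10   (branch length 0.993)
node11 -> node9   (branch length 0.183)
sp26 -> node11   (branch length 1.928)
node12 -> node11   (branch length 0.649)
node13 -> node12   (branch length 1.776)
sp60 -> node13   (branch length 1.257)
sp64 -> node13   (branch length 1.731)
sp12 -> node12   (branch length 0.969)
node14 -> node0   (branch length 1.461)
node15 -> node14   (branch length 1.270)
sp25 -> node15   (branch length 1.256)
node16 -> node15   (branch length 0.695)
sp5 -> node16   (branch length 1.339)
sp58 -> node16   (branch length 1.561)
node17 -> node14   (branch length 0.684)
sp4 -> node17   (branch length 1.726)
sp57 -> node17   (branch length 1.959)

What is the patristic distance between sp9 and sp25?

10.873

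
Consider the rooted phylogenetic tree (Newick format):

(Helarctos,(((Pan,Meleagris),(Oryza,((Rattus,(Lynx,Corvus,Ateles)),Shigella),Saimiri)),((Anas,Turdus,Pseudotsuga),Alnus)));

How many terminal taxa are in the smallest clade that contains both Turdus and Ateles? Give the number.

13

The MRCA of Turdus and Ateles is the node subtending (((Pan,Meleagris),(Oryza,((Rattus,(Lynx,Corvus,Ateles)),Shigella),Saimiri)),((Anas,Turdus,Pseudotsuga),Alnus)).
That clade contains 13 terminal taxa: Alnus, Anas, Ateles, Corvus, Lynx, Meleagris, Oryza, Pan, Pseudotsuga, Rattus, Saimiri, Shigella, Turdus.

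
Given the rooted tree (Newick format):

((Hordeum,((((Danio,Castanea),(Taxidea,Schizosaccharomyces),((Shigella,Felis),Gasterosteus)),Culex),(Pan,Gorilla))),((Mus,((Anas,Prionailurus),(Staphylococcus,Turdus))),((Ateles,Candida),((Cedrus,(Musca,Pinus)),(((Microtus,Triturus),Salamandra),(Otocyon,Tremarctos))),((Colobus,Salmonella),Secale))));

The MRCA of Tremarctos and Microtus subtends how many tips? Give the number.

The MRCA of Tremarctos and Microtus is the node subtending (((Microtus,Triturus),Salamandra),(Otocyon,Tremarctos)).
That clade contains 5 terminal taxa: Microtus, Otocyon, Salamandra, Tremarctos, Triturus.

5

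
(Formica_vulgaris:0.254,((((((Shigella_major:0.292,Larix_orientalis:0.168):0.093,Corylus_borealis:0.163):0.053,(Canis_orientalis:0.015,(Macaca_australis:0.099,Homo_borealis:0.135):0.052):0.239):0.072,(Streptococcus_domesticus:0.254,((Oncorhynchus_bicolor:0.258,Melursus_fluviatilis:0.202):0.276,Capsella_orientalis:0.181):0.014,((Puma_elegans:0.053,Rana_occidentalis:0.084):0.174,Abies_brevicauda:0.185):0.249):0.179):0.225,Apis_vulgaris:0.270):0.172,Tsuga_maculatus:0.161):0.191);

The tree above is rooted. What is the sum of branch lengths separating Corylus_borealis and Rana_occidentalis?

0.974

The path runs Corylus_borealis → … → MRCA → … → Rana_occidentalis; the MRCA is the node subtending ((((Shigella_major,Larix_orientalis),Corylus_borealis),(Canis_orientalis,(Macaca_australis,Homo_borealis))),(Streptococcus_domesticus,((Oncorhynchus_bicolor,Melursus_fluviatilis),Capsella_orientalis),((Puma_elegans,Rana_occidentalis),Abies_brevicauda))).
Branch lengths along that path: 0.163 + 0.053 + 0.072 + 0.179 + 0.249 + 0.174 + 0.084 = 0.974.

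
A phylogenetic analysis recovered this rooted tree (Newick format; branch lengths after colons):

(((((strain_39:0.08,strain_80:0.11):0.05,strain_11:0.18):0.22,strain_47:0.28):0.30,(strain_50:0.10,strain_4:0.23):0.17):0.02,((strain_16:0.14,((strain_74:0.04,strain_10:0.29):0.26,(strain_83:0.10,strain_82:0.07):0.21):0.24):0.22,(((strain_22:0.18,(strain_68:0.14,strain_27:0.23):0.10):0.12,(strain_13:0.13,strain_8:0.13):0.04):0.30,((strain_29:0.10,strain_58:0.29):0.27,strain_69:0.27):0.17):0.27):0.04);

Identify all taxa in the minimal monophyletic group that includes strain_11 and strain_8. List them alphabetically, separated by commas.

strain_10, strain_11, strain_13, strain_16, strain_22, strain_27, strain_29, strain_39, strain_4, strain_47, strain_50, strain_58, strain_68, strain_69, strain_74, strain_8, strain_80, strain_82, strain_83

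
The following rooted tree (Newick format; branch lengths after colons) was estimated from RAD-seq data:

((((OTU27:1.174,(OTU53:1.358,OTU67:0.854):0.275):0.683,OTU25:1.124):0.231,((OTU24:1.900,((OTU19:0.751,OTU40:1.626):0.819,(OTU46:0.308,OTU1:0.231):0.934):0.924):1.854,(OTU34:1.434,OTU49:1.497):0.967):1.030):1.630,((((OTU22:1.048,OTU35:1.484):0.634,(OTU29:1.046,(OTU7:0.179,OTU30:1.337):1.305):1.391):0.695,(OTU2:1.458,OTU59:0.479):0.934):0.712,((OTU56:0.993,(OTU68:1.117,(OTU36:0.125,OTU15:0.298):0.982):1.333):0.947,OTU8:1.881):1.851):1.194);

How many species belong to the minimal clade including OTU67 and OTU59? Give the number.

23

The MRCA of OTU67 and OTU59 is the root, so the clade is the entire tree.
That clade contains 23 terminal taxa: OTU1, OTU15, OTU19, OTU2, OTU22, OTU24, OTU25, OTU27, OTU29, OTU30, OTU34, OTU35, OTU36, OTU40, OTU46, OTU49, OTU53, OTU56, OTU59, OTU67, OTU68, OTU7, OTU8.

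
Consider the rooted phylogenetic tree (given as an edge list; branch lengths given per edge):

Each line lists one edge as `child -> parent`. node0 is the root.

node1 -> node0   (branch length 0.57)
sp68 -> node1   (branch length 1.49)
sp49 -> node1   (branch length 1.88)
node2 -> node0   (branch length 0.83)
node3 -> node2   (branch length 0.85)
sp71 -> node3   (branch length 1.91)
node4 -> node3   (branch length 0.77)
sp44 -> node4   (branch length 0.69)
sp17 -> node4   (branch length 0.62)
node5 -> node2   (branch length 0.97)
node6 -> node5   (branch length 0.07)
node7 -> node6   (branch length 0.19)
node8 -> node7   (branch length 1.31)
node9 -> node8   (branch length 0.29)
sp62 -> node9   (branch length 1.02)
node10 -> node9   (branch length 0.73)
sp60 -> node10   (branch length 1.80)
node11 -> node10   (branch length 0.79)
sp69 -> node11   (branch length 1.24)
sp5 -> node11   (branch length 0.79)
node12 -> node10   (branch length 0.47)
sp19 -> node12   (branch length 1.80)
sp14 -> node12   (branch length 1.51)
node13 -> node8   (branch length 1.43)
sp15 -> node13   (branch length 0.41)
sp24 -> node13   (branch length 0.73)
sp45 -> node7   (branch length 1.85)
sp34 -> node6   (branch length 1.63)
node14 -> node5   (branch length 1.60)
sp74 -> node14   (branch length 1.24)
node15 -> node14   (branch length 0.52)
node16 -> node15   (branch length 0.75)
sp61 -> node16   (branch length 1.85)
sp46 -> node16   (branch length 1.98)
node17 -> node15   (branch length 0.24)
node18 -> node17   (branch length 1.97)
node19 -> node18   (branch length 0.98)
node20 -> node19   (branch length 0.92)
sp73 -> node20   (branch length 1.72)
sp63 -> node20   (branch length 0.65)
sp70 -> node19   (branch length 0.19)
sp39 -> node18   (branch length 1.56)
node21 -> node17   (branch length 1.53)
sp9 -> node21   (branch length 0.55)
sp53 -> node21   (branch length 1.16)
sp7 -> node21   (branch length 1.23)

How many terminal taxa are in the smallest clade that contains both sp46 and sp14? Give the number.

20

The MRCA of sp46 and sp14 is the node subtending (((((sp62,(sp60,(sp69,sp5),(sp19,sp14))),(sp15,sp24)),sp45),sp34),(sp74,((sp61,sp46),((((sp73,sp63),sp70),sp39),(sp9,sp53,sp7))))).
That clade contains 20 terminal taxa: sp14, sp15, sp19, sp24, sp34, sp39, sp45, sp46, sp5, sp53, sp60, sp61, sp62, sp63, sp69, sp7, sp70, sp73, sp74, sp9.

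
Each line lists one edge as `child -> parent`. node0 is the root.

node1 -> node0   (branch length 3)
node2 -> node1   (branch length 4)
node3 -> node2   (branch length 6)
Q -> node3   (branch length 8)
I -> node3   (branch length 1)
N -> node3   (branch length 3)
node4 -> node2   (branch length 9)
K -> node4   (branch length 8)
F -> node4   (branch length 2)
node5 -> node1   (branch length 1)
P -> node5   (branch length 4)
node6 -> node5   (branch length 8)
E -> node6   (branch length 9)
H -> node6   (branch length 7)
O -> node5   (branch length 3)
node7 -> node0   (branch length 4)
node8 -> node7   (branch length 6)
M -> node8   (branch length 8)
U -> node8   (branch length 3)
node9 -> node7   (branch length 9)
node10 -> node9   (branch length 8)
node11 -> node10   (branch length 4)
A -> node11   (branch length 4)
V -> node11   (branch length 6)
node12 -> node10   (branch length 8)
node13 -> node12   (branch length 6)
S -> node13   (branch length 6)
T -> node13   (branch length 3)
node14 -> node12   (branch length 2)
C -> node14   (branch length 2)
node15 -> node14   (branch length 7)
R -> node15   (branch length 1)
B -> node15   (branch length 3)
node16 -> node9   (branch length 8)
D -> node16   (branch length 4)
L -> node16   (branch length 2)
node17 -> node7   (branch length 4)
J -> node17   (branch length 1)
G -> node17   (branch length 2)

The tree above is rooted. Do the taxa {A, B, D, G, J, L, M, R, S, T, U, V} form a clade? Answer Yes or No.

No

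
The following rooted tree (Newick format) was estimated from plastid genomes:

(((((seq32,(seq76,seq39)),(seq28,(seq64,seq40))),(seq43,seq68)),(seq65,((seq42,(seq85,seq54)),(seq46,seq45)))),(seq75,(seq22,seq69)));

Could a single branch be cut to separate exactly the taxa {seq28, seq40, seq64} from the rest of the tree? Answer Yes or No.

The most recent common ancestor of these taxa subtends (seq28,(seq64,seq40)).
That clade has exactly 3 tips — every listed taxon and nothing else — so the group is monophyletic.

Yes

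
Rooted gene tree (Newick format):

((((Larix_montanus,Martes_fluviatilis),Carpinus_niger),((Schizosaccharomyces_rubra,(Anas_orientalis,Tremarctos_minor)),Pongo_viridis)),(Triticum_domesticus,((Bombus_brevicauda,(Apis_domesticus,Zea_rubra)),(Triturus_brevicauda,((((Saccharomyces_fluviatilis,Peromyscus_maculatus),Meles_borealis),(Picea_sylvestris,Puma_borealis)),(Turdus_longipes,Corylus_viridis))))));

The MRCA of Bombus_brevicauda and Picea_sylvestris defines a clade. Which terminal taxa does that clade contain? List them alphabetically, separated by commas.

Apis_domesticus, Bombus_brevicauda, Corylus_viridis, Meles_borealis, Peromyscus_maculatus, Picea_sylvestris, Puma_borealis, Saccharomyces_fluviatilis, Triturus_brevicauda, Turdus_longipes, Zea_rubra

Tracing Bombus_brevicauda: it sits inside (Bombus_brevicauda,(Apis_domesticus,Zea_rubra)).
Tracing Picea_sylvestris: it sits inside (Picea_sylvestris,Puma_borealis).
The smallest clade enclosing both is ((Bombus_brevicauda,(Apis_domesticus,Zea_rubra)),(Triturus_brevicauda,((((Saccharomyces_fluviatilis,Peromyscus_maculatus),Meles_borealis),(Picea_sylvestris,Puma_borealis)),(Turdus_longipes,Corylus_viridis)))); the answer is its 11 terminal taxa in alphabetical order.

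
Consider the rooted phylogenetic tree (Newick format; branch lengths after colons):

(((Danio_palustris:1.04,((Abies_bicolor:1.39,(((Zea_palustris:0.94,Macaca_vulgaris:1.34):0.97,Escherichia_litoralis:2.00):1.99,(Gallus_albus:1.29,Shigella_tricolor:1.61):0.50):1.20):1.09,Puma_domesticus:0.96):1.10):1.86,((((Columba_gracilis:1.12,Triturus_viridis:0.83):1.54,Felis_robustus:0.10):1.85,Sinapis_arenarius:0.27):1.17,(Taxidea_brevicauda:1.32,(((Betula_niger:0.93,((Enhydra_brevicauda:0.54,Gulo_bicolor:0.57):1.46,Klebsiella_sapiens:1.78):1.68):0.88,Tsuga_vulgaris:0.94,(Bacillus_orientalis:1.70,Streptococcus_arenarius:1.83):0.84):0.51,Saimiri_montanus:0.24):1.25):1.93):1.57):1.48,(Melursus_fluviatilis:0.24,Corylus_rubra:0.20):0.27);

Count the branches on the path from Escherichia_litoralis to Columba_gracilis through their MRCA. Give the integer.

11

The MRCA of Escherichia_litoralis and Columba_gracilis is the node subtending ((Danio_palustris,((Abies_bicolor,(((Zea_palustris,Macaca_vulgaris),Escherichia_litoralis),(Gallus_albus,Shigella_tricolor))),Puma_domesticus)),((((Columba_gracilis,Triturus_viridis),Felis_robustus),Sinapis_arenarius),(Taxidea_brevicauda,(((Betula_niger,((Enhydra_brevicauda,Gulo_bicolor),Klebsiella_sapiens)),Tsuga_vulgaris,(Bacillus_orientalis,Streptococcus_arenarius)),Saimiri_montanus)))).
From Escherichia_litoralis up to that node: 6 branches. From Columba_gracilis up to the same node: 5 branches. Total: 6 + 5 = 11.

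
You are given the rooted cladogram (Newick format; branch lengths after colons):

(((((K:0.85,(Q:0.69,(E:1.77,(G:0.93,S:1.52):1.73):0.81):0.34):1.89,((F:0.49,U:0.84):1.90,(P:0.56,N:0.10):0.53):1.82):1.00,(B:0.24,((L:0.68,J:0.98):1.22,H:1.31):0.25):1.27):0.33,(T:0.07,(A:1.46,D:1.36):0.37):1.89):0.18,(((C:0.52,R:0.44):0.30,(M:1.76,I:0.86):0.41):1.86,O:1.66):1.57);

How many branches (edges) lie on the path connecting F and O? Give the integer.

8

The MRCA of F and O is the root of the tree.
From F up to that node: 6 branches. From O up to the same node: 2 branches. Total: 6 + 2 = 8.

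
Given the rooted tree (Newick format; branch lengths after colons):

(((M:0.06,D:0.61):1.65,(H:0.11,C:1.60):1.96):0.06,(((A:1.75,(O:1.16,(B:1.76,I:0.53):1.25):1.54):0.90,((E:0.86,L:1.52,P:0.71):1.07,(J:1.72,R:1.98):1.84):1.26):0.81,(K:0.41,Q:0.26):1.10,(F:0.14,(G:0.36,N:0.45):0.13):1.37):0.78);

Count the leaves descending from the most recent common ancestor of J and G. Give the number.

14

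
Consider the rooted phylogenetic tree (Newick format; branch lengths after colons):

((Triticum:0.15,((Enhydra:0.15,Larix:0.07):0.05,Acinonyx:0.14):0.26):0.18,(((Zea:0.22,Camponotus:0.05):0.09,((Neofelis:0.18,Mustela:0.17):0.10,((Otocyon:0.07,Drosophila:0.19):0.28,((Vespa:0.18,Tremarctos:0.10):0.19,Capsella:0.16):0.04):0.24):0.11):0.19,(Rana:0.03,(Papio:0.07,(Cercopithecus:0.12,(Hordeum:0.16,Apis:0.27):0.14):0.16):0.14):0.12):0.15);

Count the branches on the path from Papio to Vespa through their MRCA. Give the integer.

The MRCA of Papio and Vespa is the node subtending (((Zea,Camponotus),((Neofelis,Mustela),((Otocyon,Drosophila),((Vespa,Tremarctos),Capsella)))),(Rana,(Papio,(Cercopithecus,(Hordeum,Apis))))).
From Papio up to that node: 3 branches. From Vespa up to the same node: 6 branches. Total: 3 + 6 = 9.

9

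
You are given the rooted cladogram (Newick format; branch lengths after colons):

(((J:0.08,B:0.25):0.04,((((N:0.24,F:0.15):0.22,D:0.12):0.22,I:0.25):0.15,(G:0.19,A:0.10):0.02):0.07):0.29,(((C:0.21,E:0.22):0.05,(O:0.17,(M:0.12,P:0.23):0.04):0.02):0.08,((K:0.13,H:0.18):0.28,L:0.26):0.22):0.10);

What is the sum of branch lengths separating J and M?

0.77

The path runs J → … → MRCA → … → M; the MRCA is the root of the tree.
Branch lengths along that path: 0.08 + 0.04 + 0.29 + 0.10 + 0.08 + 0.02 + 0.04 + 0.12 = 0.77.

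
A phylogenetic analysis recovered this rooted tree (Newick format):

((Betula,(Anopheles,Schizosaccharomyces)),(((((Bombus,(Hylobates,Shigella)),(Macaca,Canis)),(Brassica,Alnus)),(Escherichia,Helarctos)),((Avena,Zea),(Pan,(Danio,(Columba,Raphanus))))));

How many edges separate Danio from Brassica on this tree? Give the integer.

The MRCA of Danio and Brassica is the node subtending (((((Bombus,(Hylobates,Shigella)),(Macaca,Canis)),(Brassica,Alnus)),(Escherichia,Helarctos)),((Avena,Zea),(Pan,(Danio,(Columba,Raphanus))))).
From Danio up to that node: 4 branches. From Brassica up to the same node: 4 branches. Total: 4 + 4 = 8.

8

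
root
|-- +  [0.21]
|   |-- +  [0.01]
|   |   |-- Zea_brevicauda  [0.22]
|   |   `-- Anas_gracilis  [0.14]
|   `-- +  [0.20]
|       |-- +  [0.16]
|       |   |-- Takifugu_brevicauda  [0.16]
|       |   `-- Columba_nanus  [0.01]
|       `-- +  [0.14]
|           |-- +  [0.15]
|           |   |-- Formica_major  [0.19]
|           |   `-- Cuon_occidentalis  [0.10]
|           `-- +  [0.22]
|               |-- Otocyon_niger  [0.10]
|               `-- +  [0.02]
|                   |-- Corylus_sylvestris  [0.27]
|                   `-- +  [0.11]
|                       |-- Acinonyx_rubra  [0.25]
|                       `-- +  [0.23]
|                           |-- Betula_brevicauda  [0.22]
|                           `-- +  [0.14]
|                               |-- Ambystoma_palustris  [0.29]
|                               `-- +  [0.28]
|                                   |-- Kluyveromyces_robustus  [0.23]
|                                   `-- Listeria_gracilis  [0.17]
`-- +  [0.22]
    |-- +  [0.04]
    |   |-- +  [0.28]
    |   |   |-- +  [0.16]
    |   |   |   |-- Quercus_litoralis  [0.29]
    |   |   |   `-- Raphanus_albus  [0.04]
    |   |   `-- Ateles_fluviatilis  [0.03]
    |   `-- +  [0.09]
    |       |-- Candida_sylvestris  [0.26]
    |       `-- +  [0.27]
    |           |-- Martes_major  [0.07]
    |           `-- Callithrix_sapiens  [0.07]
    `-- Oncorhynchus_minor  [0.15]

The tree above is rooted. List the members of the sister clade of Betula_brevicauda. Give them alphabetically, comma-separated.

Betula_brevicauda attaches to the tree at the node subtending (Betula_brevicauda,(Ambystoma_palustris,(Kluyveromyces_robustus,Listeria_gracilis))).
The other lineage descending from that same node — the sister group — is (Ambystoma_palustris,(Kluyveromyces_robustus,Listeria_gracilis)); its 3 tips in alphabetical order are the answer.

Ambystoma_palustris, Kluyveromyces_robustus, Listeria_gracilis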